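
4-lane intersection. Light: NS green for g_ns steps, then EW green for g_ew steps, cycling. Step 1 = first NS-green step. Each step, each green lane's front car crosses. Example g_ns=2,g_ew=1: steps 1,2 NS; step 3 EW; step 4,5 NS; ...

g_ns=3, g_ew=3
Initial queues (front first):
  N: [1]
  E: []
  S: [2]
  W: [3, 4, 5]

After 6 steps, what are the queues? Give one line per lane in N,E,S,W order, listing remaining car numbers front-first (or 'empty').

Step 1 [NS]: N:car1-GO,E:wait,S:car2-GO,W:wait | queues: N=0 E=0 S=0 W=3
Step 2 [NS]: N:empty,E:wait,S:empty,W:wait | queues: N=0 E=0 S=0 W=3
Step 3 [NS]: N:empty,E:wait,S:empty,W:wait | queues: N=0 E=0 S=0 W=3
Step 4 [EW]: N:wait,E:empty,S:wait,W:car3-GO | queues: N=0 E=0 S=0 W=2
Step 5 [EW]: N:wait,E:empty,S:wait,W:car4-GO | queues: N=0 E=0 S=0 W=1
Step 6 [EW]: N:wait,E:empty,S:wait,W:car5-GO | queues: N=0 E=0 S=0 W=0

N: empty
E: empty
S: empty
W: empty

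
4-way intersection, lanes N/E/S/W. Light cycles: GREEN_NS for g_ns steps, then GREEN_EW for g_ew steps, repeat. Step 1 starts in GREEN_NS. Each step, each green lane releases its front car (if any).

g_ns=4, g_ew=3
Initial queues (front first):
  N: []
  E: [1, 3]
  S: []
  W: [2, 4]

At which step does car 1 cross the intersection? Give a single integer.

Step 1 [NS]: N:empty,E:wait,S:empty,W:wait | queues: N=0 E=2 S=0 W=2
Step 2 [NS]: N:empty,E:wait,S:empty,W:wait | queues: N=0 E=2 S=0 W=2
Step 3 [NS]: N:empty,E:wait,S:empty,W:wait | queues: N=0 E=2 S=0 W=2
Step 4 [NS]: N:empty,E:wait,S:empty,W:wait | queues: N=0 E=2 S=0 W=2
Step 5 [EW]: N:wait,E:car1-GO,S:wait,W:car2-GO | queues: N=0 E=1 S=0 W=1
Step 6 [EW]: N:wait,E:car3-GO,S:wait,W:car4-GO | queues: N=0 E=0 S=0 W=0
Car 1 crosses at step 5

5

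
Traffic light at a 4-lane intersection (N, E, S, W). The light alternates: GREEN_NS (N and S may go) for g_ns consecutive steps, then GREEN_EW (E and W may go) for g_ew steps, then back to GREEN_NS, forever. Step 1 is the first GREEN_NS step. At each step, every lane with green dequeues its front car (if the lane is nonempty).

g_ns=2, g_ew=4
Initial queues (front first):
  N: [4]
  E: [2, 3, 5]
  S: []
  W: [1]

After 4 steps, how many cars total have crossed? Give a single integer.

Answer: 4

Derivation:
Step 1 [NS]: N:car4-GO,E:wait,S:empty,W:wait | queues: N=0 E=3 S=0 W=1
Step 2 [NS]: N:empty,E:wait,S:empty,W:wait | queues: N=0 E=3 S=0 W=1
Step 3 [EW]: N:wait,E:car2-GO,S:wait,W:car1-GO | queues: N=0 E=2 S=0 W=0
Step 4 [EW]: N:wait,E:car3-GO,S:wait,W:empty | queues: N=0 E=1 S=0 W=0
Cars crossed by step 4: 4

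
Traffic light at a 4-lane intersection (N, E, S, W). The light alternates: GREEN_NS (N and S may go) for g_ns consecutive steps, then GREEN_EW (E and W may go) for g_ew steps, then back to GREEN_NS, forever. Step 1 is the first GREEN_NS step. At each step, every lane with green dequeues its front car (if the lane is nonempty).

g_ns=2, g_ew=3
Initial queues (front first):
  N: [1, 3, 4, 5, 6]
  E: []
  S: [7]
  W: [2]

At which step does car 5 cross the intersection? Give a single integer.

Step 1 [NS]: N:car1-GO,E:wait,S:car7-GO,W:wait | queues: N=4 E=0 S=0 W=1
Step 2 [NS]: N:car3-GO,E:wait,S:empty,W:wait | queues: N=3 E=0 S=0 W=1
Step 3 [EW]: N:wait,E:empty,S:wait,W:car2-GO | queues: N=3 E=0 S=0 W=0
Step 4 [EW]: N:wait,E:empty,S:wait,W:empty | queues: N=3 E=0 S=0 W=0
Step 5 [EW]: N:wait,E:empty,S:wait,W:empty | queues: N=3 E=0 S=0 W=0
Step 6 [NS]: N:car4-GO,E:wait,S:empty,W:wait | queues: N=2 E=0 S=0 W=0
Step 7 [NS]: N:car5-GO,E:wait,S:empty,W:wait | queues: N=1 E=0 S=0 W=0
Step 8 [EW]: N:wait,E:empty,S:wait,W:empty | queues: N=1 E=0 S=0 W=0
Step 9 [EW]: N:wait,E:empty,S:wait,W:empty | queues: N=1 E=0 S=0 W=0
Step 10 [EW]: N:wait,E:empty,S:wait,W:empty | queues: N=1 E=0 S=0 W=0
Step 11 [NS]: N:car6-GO,E:wait,S:empty,W:wait | queues: N=0 E=0 S=0 W=0
Car 5 crosses at step 7

7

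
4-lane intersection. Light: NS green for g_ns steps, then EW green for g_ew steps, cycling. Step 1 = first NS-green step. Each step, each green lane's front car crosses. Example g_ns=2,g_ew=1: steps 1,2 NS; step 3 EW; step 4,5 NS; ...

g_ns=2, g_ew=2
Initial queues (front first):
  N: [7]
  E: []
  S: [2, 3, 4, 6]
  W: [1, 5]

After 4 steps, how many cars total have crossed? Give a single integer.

Step 1 [NS]: N:car7-GO,E:wait,S:car2-GO,W:wait | queues: N=0 E=0 S=3 W=2
Step 2 [NS]: N:empty,E:wait,S:car3-GO,W:wait | queues: N=0 E=0 S=2 W=2
Step 3 [EW]: N:wait,E:empty,S:wait,W:car1-GO | queues: N=0 E=0 S=2 W=1
Step 4 [EW]: N:wait,E:empty,S:wait,W:car5-GO | queues: N=0 E=0 S=2 W=0
Cars crossed by step 4: 5

Answer: 5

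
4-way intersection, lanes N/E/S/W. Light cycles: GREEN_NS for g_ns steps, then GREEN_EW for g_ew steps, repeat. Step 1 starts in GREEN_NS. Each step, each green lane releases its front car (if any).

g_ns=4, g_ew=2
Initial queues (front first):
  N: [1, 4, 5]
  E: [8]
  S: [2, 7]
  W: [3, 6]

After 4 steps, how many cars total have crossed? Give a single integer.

Step 1 [NS]: N:car1-GO,E:wait,S:car2-GO,W:wait | queues: N=2 E=1 S=1 W=2
Step 2 [NS]: N:car4-GO,E:wait,S:car7-GO,W:wait | queues: N=1 E=1 S=0 W=2
Step 3 [NS]: N:car5-GO,E:wait,S:empty,W:wait | queues: N=0 E=1 S=0 W=2
Step 4 [NS]: N:empty,E:wait,S:empty,W:wait | queues: N=0 E=1 S=0 W=2
Cars crossed by step 4: 5

Answer: 5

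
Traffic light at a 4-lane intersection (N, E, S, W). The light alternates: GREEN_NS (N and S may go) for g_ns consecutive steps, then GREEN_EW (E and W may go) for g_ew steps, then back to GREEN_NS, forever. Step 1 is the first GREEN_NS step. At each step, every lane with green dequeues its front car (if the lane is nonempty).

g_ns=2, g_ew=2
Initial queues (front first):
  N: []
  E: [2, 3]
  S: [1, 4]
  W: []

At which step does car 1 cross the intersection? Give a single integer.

Step 1 [NS]: N:empty,E:wait,S:car1-GO,W:wait | queues: N=0 E=2 S=1 W=0
Step 2 [NS]: N:empty,E:wait,S:car4-GO,W:wait | queues: N=0 E=2 S=0 W=0
Step 3 [EW]: N:wait,E:car2-GO,S:wait,W:empty | queues: N=0 E=1 S=0 W=0
Step 4 [EW]: N:wait,E:car3-GO,S:wait,W:empty | queues: N=0 E=0 S=0 W=0
Car 1 crosses at step 1

1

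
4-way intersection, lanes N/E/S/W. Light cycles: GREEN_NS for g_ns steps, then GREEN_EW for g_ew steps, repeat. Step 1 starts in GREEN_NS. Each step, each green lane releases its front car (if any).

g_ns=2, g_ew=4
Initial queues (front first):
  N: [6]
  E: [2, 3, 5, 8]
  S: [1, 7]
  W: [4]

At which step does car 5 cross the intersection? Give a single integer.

Step 1 [NS]: N:car6-GO,E:wait,S:car1-GO,W:wait | queues: N=0 E=4 S=1 W=1
Step 2 [NS]: N:empty,E:wait,S:car7-GO,W:wait | queues: N=0 E=4 S=0 W=1
Step 3 [EW]: N:wait,E:car2-GO,S:wait,W:car4-GO | queues: N=0 E=3 S=0 W=0
Step 4 [EW]: N:wait,E:car3-GO,S:wait,W:empty | queues: N=0 E=2 S=0 W=0
Step 5 [EW]: N:wait,E:car5-GO,S:wait,W:empty | queues: N=0 E=1 S=0 W=0
Step 6 [EW]: N:wait,E:car8-GO,S:wait,W:empty | queues: N=0 E=0 S=0 W=0
Car 5 crosses at step 5

5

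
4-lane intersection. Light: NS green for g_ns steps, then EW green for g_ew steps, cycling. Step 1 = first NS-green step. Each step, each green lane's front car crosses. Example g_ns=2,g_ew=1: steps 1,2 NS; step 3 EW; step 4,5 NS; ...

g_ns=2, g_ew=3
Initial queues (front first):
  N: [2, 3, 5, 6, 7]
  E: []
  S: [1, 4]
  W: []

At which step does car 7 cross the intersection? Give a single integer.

Step 1 [NS]: N:car2-GO,E:wait,S:car1-GO,W:wait | queues: N=4 E=0 S=1 W=0
Step 2 [NS]: N:car3-GO,E:wait,S:car4-GO,W:wait | queues: N=3 E=0 S=0 W=0
Step 3 [EW]: N:wait,E:empty,S:wait,W:empty | queues: N=3 E=0 S=0 W=0
Step 4 [EW]: N:wait,E:empty,S:wait,W:empty | queues: N=3 E=0 S=0 W=0
Step 5 [EW]: N:wait,E:empty,S:wait,W:empty | queues: N=3 E=0 S=0 W=0
Step 6 [NS]: N:car5-GO,E:wait,S:empty,W:wait | queues: N=2 E=0 S=0 W=0
Step 7 [NS]: N:car6-GO,E:wait,S:empty,W:wait | queues: N=1 E=0 S=0 W=0
Step 8 [EW]: N:wait,E:empty,S:wait,W:empty | queues: N=1 E=0 S=0 W=0
Step 9 [EW]: N:wait,E:empty,S:wait,W:empty | queues: N=1 E=0 S=0 W=0
Step 10 [EW]: N:wait,E:empty,S:wait,W:empty | queues: N=1 E=0 S=0 W=0
Step 11 [NS]: N:car7-GO,E:wait,S:empty,W:wait | queues: N=0 E=0 S=0 W=0
Car 7 crosses at step 11

11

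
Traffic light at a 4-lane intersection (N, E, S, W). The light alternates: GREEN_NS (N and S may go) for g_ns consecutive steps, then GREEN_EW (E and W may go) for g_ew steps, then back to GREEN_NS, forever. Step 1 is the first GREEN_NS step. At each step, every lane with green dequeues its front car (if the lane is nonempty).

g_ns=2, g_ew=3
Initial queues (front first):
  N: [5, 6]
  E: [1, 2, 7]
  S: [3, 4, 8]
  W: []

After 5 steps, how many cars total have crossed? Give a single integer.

Answer: 7

Derivation:
Step 1 [NS]: N:car5-GO,E:wait,S:car3-GO,W:wait | queues: N=1 E=3 S=2 W=0
Step 2 [NS]: N:car6-GO,E:wait,S:car4-GO,W:wait | queues: N=0 E=3 S=1 W=0
Step 3 [EW]: N:wait,E:car1-GO,S:wait,W:empty | queues: N=0 E=2 S=1 W=0
Step 4 [EW]: N:wait,E:car2-GO,S:wait,W:empty | queues: N=0 E=1 S=1 W=0
Step 5 [EW]: N:wait,E:car7-GO,S:wait,W:empty | queues: N=0 E=0 S=1 W=0
Cars crossed by step 5: 7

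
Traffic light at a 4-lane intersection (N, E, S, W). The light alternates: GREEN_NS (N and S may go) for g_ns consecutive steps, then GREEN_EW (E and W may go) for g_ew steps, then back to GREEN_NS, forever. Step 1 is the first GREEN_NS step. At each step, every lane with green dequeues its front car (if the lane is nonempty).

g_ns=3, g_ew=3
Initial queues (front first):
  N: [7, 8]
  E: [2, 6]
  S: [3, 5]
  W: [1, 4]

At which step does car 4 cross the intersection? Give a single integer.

Step 1 [NS]: N:car7-GO,E:wait,S:car3-GO,W:wait | queues: N=1 E=2 S=1 W=2
Step 2 [NS]: N:car8-GO,E:wait,S:car5-GO,W:wait | queues: N=0 E=2 S=0 W=2
Step 3 [NS]: N:empty,E:wait,S:empty,W:wait | queues: N=0 E=2 S=0 W=2
Step 4 [EW]: N:wait,E:car2-GO,S:wait,W:car1-GO | queues: N=0 E=1 S=0 W=1
Step 5 [EW]: N:wait,E:car6-GO,S:wait,W:car4-GO | queues: N=0 E=0 S=0 W=0
Car 4 crosses at step 5

5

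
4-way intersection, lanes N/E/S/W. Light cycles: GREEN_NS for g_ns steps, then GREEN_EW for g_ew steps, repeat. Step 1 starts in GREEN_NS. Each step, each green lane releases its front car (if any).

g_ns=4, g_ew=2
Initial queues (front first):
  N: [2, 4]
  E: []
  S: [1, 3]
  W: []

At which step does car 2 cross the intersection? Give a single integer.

Step 1 [NS]: N:car2-GO,E:wait,S:car1-GO,W:wait | queues: N=1 E=0 S=1 W=0
Step 2 [NS]: N:car4-GO,E:wait,S:car3-GO,W:wait | queues: N=0 E=0 S=0 W=0
Car 2 crosses at step 1

1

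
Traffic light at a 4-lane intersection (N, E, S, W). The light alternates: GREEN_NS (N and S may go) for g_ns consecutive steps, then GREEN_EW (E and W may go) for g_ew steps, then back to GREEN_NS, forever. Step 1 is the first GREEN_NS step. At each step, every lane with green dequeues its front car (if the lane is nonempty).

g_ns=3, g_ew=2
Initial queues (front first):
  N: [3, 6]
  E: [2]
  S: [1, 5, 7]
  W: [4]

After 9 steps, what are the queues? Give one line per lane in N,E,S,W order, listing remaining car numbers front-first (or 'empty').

Step 1 [NS]: N:car3-GO,E:wait,S:car1-GO,W:wait | queues: N=1 E=1 S=2 W=1
Step 2 [NS]: N:car6-GO,E:wait,S:car5-GO,W:wait | queues: N=0 E=1 S=1 W=1
Step 3 [NS]: N:empty,E:wait,S:car7-GO,W:wait | queues: N=0 E=1 S=0 W=1
Step 4 [EW]: N:wait,E:car2-GO,S:wait,W:car4-GO | queues: N=0 E=0 S=0 W=0

N: empty
E: empty
S: empty
W: empty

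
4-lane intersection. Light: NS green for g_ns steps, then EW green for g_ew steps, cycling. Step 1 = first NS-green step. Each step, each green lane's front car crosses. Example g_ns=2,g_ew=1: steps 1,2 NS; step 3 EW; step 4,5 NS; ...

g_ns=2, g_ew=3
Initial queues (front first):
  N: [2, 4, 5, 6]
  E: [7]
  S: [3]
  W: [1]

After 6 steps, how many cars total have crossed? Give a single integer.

Answer: 6

Derivation:
Step 1 [NS]: N:car2-GO,E:wait,S:car3-GO,W:wait | queues: N=3 E=1 S=0 W=1
Step 2 [NS]: N:car4-GO,E:wait,S:empty,W:wait | queues: N=2 E=1 S=0 W=1
Step 3 [EW]: N:wait,E:car7-GO,S:wait,W:car1-GO | queues: N=2 E=0 S=0 W=0
Step 4 [EW]: N:wait,E:empty,S:wait,W:empty | queues: N=2 E=0 S=0 W=0
Step 5 [EW]: N:wait,E:empty,S:wait,W:empty | queues: N=2 E=0 S=0 W=0
Step 6 [NS]: N:car5-GO,E:wait,S:empty,W:wait | queues: N=1 E=0 S=0 W=0
Cars crossed by step 6: 6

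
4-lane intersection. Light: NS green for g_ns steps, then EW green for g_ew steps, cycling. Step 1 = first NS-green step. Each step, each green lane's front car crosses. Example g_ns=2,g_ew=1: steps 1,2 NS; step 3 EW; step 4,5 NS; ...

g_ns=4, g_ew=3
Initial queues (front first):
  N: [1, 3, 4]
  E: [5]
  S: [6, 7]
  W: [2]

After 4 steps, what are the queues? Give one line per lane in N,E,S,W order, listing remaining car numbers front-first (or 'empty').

Step 1 [NS]: N:car1-GO,E:wait,S:car6-GO,W:wait | queues: N=2 E=1 S=1 W=1
Step 2 [NS]: N:car3-GO,E:wait,S:car7-GO,W:wait | queues: N=1 E=1 S=0 W=1
Step 3 [NS]: N:car4-GO,E:wait,S:empty,W:wait | queues: N=0 E=1 S=0 W=1
Step 4 [NS]: N:empty,E:wait,S:empty,W:wait | queues: N=0 E=1 S=0 W=1

N: empty
E: 5
S: empty
W: 2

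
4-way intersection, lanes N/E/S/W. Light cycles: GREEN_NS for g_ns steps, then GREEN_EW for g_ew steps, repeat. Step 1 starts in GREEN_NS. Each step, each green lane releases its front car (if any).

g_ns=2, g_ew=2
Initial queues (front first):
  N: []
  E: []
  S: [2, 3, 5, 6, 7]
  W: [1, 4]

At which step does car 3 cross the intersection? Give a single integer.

Step 1 [NS]: N:empty,E:wait,S:car2-GO,W:wait | queues: N=0 E=0 S=4 W=2
Step 2 [NS]: N:empty,E:wait,S:car3-GO,W:wait | queues: N=0 E=0 S=3 W=2
Step 3 [EW]: N:wait,E:empty,S:wait,W:car1-GO | queues: N=0 E=0 S=3 W=1
Step 4 [EW]: N:wait,E:empty,S:wait,W:car4-GO | queues: N=0 E=0 S=3 W=0
Step 5 [NS]: N:empty,E:wait,S:car5-GO,W:wait | queues: N=0 E=0 S=2 W=0
Step 6 [NS]: N:empty,E:wait,S:car6-GO,W:wait | queues: N=0 E=0 S=1 W=0
Step 7 [EW]: N:wait,E:empty,S:wait,W:empty | queues: N=0 E=0 S=1 W=0
Step 8 [EW]: N:wait,E:empty,S:wait,W:empty | queues: N=0 E=0 S=1 W=0
Step 9 [NS]: N:empty,E:wait,S:car7-GO,W:wait | queues: N=0 E=0 S=0 W=0
Car 3 crosses at step 2

2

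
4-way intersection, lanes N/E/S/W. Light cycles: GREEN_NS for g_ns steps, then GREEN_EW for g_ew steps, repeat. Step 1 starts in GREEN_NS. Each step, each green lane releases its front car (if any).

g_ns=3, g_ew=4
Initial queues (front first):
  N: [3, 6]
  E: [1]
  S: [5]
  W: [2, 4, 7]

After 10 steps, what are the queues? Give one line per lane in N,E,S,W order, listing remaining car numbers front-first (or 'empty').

Step 1 [NS]: N:car3-GO,E:wait,S:car5-GO,W:wait | queues: N=1 E=1 S=0 W=3
Step 2 [NS]: N:car6-GO,E:wait,S:empty,W:wait | queues: N=0 E=1 S=0 W=3
Step 3 [NS]: N:empty,E:wait,S:empty,W:wait | queues: N=0 E=1 S=0 W=3
Step 4 [EW]: N:wait,E:car1-GO,S:wait,W:car2-GO | queues: N=0 E=0 S=0 W=2
Step 5 [EW]: N:wait,E:empty,S:wait,W:car4-GO | queues: N=0 E=0 S=0 W=1
Step 6 [EW]: N:wait,E:empty,S:wait,W:car7-GO | queues: N=0 E=0 S=0 W=0

N: empty
E: empty
S: empty
W: empty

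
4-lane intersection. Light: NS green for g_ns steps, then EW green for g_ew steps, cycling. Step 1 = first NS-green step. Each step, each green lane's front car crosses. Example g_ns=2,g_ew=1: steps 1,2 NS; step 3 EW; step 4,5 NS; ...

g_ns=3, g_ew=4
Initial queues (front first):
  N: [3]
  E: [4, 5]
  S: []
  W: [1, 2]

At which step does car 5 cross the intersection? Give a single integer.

Step 1 [NS]: N:car3-GO,E:wait,S:empty,W:wait | queues: N=0 E=2 S=0 W=2
Step 2 [NS]: N:empty,E:wait,S:empty,W:wait | queues: N=0 E=2 S=0 W=2
Step 3 [NS]: N:empty,E:wait,S:empty,W:wait | queues: N=0 E=2 S=0 W=2
Step 4 [EW]: N:wait,E:car4-GO,S:wait,W:car1-GO | queues: N=0 E=1 S=0 W=1
Step 5 [EW]: N:wait,E:car5-GO,S:wait,W:car2-GO | queues: N=0 E=0 S=0 W=0
Car 5 crosses at step 5

5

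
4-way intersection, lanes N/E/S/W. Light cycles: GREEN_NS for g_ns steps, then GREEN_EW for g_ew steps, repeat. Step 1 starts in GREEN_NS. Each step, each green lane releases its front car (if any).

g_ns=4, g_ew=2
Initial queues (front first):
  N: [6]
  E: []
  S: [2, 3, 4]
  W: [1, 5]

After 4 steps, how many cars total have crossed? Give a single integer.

Step 1 [NS]: N:car6-GO,E:wait,S:car2-GO,W:wait | queues: N=0 E=0 S=2 W=2
Step 2 [NS]: N:empty,E:wait,S:car3-GO,W:wait | queues: N=0 E=0 S=1 W=2
Step 3 [NS]: N:empty,E:wait,S:car4-GO,W:wait | queues: N=0 E=0 S=0 W=2
Step 4 [NS]: N:empty,E:wait,S:empty,W:wait | queues: N=0 E=0 S=0 W=2
Cars crossed by step 4: 4

Answer: 4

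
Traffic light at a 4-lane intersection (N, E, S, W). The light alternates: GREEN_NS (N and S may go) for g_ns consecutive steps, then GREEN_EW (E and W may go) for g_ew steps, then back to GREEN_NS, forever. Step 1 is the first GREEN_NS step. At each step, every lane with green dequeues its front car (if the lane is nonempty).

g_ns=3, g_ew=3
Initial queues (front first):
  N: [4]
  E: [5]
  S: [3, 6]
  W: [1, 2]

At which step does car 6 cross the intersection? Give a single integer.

Step 1 [NS]: N:car4-GO,E:wait,S:car3-GO,W:wait | queues: N=0 E=1 S=1 W=2
Step 2 [NS]: N:empty,E:wait,S:car6-GO,W:wait | queues: N=0 E=1 S=0 W=2
Step 3 [NS]: N:empty,E:wait,S:empty,W:wait | queues: N=0 E=1 S=0 W=2
Step 4 [EW]: N:wait,E:car5-GO,S:wait,W:car1-GO | queues: N=0 E=0 S=0 W=1
Step 5 [EW]: N:wait,E:empty,S:wait,W:car2-GO | queues: N=0 E=0 S=0 W=0
Car 6 crosses at step 2

2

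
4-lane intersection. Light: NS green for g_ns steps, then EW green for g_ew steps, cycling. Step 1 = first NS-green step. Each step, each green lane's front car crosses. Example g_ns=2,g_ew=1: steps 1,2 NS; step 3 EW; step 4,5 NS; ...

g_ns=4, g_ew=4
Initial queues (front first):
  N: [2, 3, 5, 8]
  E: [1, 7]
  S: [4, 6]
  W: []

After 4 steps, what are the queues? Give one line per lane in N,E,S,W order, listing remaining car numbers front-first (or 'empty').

Step 1 [NS]: N:car2-GO,E:wait,S:car4-GO,W:wait | queues: N=3 E=2 S=1 W=0
Step 2 [NS]: N:car3-GO,E:wait,S:car6-GO,W:wait | queues: N=2 E=2 S=0 W=0
Step 3 [NS]: N:car5-GO,E:wait,S:empty,W:wait | queues: N=1 E=2 S=0 W=0
Step 4 [NS]: N:car8-GO,E:wait,S:empty,W:wait | queues: N=0 E=2 S=0 W=0

N: empty
E: 1 7
S: empty
W: empty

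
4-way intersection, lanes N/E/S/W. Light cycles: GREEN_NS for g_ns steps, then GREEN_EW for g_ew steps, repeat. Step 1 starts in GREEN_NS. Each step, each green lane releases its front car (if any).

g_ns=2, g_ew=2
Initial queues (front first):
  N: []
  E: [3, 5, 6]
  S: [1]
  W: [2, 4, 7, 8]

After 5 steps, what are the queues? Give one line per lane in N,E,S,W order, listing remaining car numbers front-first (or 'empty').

Step 1 [NS]: N:empty,E:wait,S:car1-GO,W:wait | queues: N=0 E=3 S=0 W=4
Step 2 [NS]: N:empty,E:wait,S:empty,W:wait | queues: N=0 E=3 S=0 W=4
Step 3 [EW]: N:wait,E:car3-GO,S:wait,W:car2-GO | queues: N=0 E=2 S=0 W=3
Step 4 [EW]: N:wait,E:car5-GO,S:wait,W:car4-GO | queues: N=0 E=1 S=0 W=2
Step 5 [NS]: N:empty,E:wait,S:empty,W:wait | queues: N=0 E=1 S=0 W=2

N: empty
E: 6
S: empty
W: 7 8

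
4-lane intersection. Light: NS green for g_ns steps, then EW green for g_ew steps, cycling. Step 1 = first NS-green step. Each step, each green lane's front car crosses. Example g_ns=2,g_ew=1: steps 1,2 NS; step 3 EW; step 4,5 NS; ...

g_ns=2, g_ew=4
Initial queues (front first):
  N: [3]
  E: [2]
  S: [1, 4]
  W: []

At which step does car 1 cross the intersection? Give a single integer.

Step 1 [NS]: N:car3-GO,E:wait,S:car1-GO,W:wait | queues: N=0 E=1 S=1 W=0
Step 2 [NS]: N:empty,E:wait,S:car4-GO,W:wait | queues: N=0 E=1 S=0 W=0
Step 3 [EW]: N:wait,E:car2-GO,S:wait,W:empty | queues: N=0 E=0 S=0 W=0
Car 1 crosses at step 1

1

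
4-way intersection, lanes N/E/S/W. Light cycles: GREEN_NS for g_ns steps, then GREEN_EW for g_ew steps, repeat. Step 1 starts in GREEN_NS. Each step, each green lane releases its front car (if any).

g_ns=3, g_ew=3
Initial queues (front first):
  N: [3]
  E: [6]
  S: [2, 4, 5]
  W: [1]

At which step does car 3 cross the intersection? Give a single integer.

Step 1 [NS]: N:car3-GO,E:wait,S:car2-GO,W:wait | queues: N=0 E=1 S=2 W=1
Step 2 [NS]: N:empty,E:wait,S:car4-GO,W:wait | queues: N=0 E=1 S=1 W=1
Step 3 [NS]: N:empty,E:wait,S:car5-GO,W:wait | queues: N=0 E=1 S=0 W=1
Step 4 [EW]: N:wait,E:car6-GO,S:wait,W:car1-GO | queues: N=0 E=0 S=0 W=0
Car 3 crosses at step 1

1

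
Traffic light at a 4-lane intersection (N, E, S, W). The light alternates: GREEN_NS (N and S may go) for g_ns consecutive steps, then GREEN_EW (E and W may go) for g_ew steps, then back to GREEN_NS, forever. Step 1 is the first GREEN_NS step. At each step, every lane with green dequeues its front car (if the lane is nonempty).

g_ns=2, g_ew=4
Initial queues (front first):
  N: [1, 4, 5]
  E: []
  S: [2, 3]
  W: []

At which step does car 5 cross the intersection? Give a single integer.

Step 1 [NS]: N:car1-GO,E:wait,S:car2-GO,W:wait | queues: N=2 E=0 S=1 W=0
Step 2 [NS]: N:car4-GO,E:wait,S:car3-GO,W:wait | queues: N=1 E=0 S=0 W=0
Step 3 [EW]: N:wait,E:empty,S:wait,W:empty | queues: N=1 E=0 S=0 W=0
Step 4 [EW]: N:wait,E:empty,S:wait,W:empty | queues: N=1 E=0 S=0 W=0
Step 5 [EW]: N:wait,E:empty,S:wait,W:empty | queues: N=1 E=0 S=0 W=0
Step 6 [EW]: N:wait,E:empty,S:wait,W:empty | queues: N=1 E=0 S=0 W=0
Step 7 [NS]: N:car5-GO,E:wait,S:empty,W:wait | queues: N=0 E=0 S=0 W=0
Car 5 crosses at step 7

7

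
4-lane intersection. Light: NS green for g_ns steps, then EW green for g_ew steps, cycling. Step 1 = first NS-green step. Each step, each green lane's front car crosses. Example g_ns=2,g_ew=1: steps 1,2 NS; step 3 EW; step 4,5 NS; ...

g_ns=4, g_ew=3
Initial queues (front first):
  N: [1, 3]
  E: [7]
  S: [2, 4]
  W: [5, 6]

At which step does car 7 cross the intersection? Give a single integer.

Step 1 [NS]: N:car1-GO,E:wait,S:car2-GO,W:wait | queues: N=1 E=1 S=1 W=2
Step 2 [NS]: N:car3-GO,E:wait,S:car4-GO,W:wait | queues: N=0 E=1 S=0 W=2
Step 3 [NS]: N:empty,E:wait,S:empty,W:wait | queues: N=0 E=1 S=0 W=2
Step 4 [NS]: N:empty,E:wait,S:empty,W:wait | queues: N=0 E=1 S=0 W=2
Step 5 [EW]: N:wait,E:car7-GO,S:wait,W:car5-GO | queues: N=0 E=0 S=0 W=1
Step 6 [EW]: N:wait,E:empty,S:wait,W:car6-GO | queues: N=0 E=0 S=0 W=0
Car 7 crosses at step 5

5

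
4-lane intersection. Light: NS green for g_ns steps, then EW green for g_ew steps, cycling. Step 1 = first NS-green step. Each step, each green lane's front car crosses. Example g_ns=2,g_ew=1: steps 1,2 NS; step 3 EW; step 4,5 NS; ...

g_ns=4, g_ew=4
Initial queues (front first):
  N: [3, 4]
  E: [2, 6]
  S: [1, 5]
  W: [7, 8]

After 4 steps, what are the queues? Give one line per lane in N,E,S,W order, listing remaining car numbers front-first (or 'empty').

Step 1 [NS]: N:car3-GO,E:wait,S:car1-GO,W:wait | queues: N=1 E=2 S=1 W=2
Step 2 [NS]: N:car4-GO,E:wait,S:car5-GO,W:wait | queues: N=0 E=2 S=0 W=2
Step 3 [NS]: N:empty,E:wait,S:empty,W:wait | queues: N=0 E=2 S=0 W=2
Step 4 [NS]: N:empty,E:wait,S:empty,W:wait | queues: N=0 E=2 S=0 W=2

N: empty
E: 2 6
S: empty
W: 7 8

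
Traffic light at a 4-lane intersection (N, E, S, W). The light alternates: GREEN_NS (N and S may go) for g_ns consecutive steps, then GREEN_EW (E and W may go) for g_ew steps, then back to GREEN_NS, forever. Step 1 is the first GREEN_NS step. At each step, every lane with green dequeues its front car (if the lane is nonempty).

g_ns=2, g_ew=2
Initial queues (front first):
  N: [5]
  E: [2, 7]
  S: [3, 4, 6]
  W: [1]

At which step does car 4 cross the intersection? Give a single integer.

Step 1 [NS]: N:car5-GO,E:wait,S:car3-GO,W:wait | queues: N=0 E=2 S=2 W=1
Step 2 [NS]: N:empty,E:wait,S:car4-GO,W:wait | queues: N=0 E=2 S=1 W=1
Step 3 [EW]: N:wait,E:car2-GO,S:wait,W:car1-GO | queues: N=0 E=1 S=1 W=0
Step 4 [EW]: N:wait,E:car7-GO,S:wait,W:empty | queues: N=0 E=0 S=1 W=0
Step 5 [NS]: N:empty,E:wait,S:car6-GO,W:wait | queues: N=0 E=0 S=0 W=0
Car 4 crosses at step 2

2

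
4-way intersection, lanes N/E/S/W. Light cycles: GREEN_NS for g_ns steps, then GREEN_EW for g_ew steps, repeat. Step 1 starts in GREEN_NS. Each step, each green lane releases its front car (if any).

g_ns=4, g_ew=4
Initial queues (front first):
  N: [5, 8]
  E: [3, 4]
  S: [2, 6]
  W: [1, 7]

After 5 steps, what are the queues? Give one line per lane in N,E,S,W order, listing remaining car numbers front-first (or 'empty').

Step 1 [NS]: N:car5-GO,E:wait,S:car2-GO,W:wait | queues: N=1 E=2 S=1 W=2
Step 2 [NS]: N:car8-GO,E:wait,S:car6-GO,W:wait | queues: N=0 E=2 S=0 W=2
Step 3 [NS]: N:empty,E:wait,S:empty,W:wait | queues: N=0 E=2 S=0 W=2
Step 4 [NS]: N:empty,E:wait,S:empty,W:wait | queues: N=0 E=2 S=0 W=2
Step 5 [EW]: N:wait,E:car3-GO,S:wait,W:car1-GO | queues: N=0 E=1 S=0 W=1

N: empty
E: 4
S: empty
W: 7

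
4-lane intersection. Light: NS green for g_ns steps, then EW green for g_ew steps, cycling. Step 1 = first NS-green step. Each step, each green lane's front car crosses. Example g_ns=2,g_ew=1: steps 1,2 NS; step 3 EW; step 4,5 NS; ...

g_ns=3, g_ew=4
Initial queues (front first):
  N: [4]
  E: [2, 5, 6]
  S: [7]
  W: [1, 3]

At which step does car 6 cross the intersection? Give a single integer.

Step 1 [NS]: N:car4-GO,E:wait,S:car7-GO,W:wait | queues: N=0 E=3 S=0 W=2
Step 2 [NS]: N:empty,E:wait,S:empty,W:wait | queues: N=0 E=3 S=0 W=2
Step 3 [NS]: N:empty,E:wait,S:empty,W:wait | queues: N=0 E=3 S=0 W=2
Step 4 [EW]: N:wait,E:car2-GO,S:wait,W:car1-GO | queues: N=0 E=2 S=0 W=1
Step 5 [EW]: N:wait,E:car5-GO,S:wait,W:car3-GO | queues: N=0 E=1 S=0 W=0
Step 6 [EW]: N:wait,E:car6-GO,S:wait,W:empty | queues: N=0 E=0 S=0 W=0
Car 6 crosses at step 6

6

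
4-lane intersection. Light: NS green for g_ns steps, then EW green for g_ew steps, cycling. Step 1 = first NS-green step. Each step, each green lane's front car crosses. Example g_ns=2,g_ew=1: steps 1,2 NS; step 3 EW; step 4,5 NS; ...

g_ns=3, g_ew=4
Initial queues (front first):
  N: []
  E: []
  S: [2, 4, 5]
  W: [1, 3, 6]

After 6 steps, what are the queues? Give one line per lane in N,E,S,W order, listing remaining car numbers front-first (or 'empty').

Step 1 [NS]: N:empty,E:wait,S:car2-GO,W:wait | queues: N=0 E=0 S=2 W=3
Step 2 [NS]: N:empty,E:wait,S:car4-GO,W:wait | queues: N=0 E=0 S=1 W=3
Step 3 [NS]: N:empty,E:wait,S:car5-GO,W:wait | queues: N=0 E=0 S=0 W=3
Step 4 [EW]: N:wait,E:empty,S:wait,W:car1-GO | queues: N=0 E=0 S=0 W=2
Step 5 [EW]: N:wait,E:empty,S:wait,W:car3-GO | queues: N=0 E=0 S=0 W=1
Step 6 [EW]: N:wait,E:empty,S:wait,W:car6-GO | queues: N=0 E=0 S=0 W=0

N: empty
E: empty
S: empty
W: empty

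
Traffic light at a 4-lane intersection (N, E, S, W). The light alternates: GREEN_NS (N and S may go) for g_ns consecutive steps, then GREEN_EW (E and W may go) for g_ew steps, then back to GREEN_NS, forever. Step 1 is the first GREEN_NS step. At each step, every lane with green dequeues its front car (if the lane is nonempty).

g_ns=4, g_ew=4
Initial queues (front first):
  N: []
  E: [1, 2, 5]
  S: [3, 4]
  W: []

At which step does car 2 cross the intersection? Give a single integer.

Step 1 [NS]: N:empty,E:wait,S:car3-GO,W:wait | queues: N=0 E=3 S=1 W=0
Step 2 [NS]: N:empty,E:wait,S:car4-GO,W:wait | queues: N=0 E=3 S=0 W=0
Step 3 [NS]: N:empty,E:wait,S:empty,W:wait | queues: N=0 E=3 S=0 W=0
Step 4 [NS]: N:empty,E:wait,S:empty,W:wait | queues: N=0 E=3 S=0 W=0
Step 5 [EW]: N:wait,E:car1-GO,S:wait,W:empty | queues: N=0 E=2 S=0 W=0
Step 6 [EW]: N:wait,E:car2-GO,S:wait,W:empty | queues: N=0 E=1 S=0 W=0
Step 7 [EW]: N:wait,E:car5-GO,S:wait,W:empty | queues: N=0 E=0 S=0 W=0
Car 2 crosses at step 6

6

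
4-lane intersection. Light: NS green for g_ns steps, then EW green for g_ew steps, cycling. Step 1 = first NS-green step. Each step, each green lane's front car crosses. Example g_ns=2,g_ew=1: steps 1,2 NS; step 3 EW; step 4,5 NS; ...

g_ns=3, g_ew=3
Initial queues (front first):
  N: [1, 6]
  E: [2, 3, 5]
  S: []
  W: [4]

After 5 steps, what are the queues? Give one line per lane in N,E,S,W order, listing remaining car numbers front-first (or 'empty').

Step 1 [NS]: N:car1-GO,E:wait,S:empty,W:wait | queues: N=1 E=3 S=0 W=1
Step 2 [NS]: N:car6-GO,E:wait,S:empty,W:wait | queues: N=0 E=3 S=0 W=1
Step 3 [NS]: N:empty,E:wait,S:empty,W:wait | queues: N=0 E=3 S=0 W=1
Step 4 [EW]: N:wait,E:car2-GO,S:wait,W:car4-GO | queues: N=0 E=2 S=0 W=0
Step 5 [EW]: N:wait,E:car3-GO,S:wait,W:empty | queues: N=0 E=1 S=0 W=0

N: empty
E: 5
S: empty
W: empty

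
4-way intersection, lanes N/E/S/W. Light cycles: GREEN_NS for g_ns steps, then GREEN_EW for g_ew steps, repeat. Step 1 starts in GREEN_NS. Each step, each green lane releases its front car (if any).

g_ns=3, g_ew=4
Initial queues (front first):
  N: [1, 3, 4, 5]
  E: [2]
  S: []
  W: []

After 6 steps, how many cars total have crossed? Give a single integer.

Step 1 [NS]: N:car1-GO,E:wait,S:empty,W:wait | queues: N=3 E=1 S=0 W=0
Step 2 [NS]: N:car3-GO,E:wait,S:empty,W:wait | queues: N=2 E=1 S=0 W=0
Step 3 [NS]: N:car4-GO,E:wait,S:empty,W:wait | queues: N=1 E=1 S=0 W=0
Step 4 [EW]: N:wait,E:car2-GO,S:wait,W:empty | queues: N=1 E=0 S=0 W=0
Step 5 [EW]: N:wait,E:empty,S:wait,W:empty | queues: N=1 E=0 S=0 W=0
Step 6 [EW]: N:wait,E:empty,S:wait,W:empty | queues: N=1 E=0 S=0 W=0
Cars crossed by step 6: 4

Answer: 4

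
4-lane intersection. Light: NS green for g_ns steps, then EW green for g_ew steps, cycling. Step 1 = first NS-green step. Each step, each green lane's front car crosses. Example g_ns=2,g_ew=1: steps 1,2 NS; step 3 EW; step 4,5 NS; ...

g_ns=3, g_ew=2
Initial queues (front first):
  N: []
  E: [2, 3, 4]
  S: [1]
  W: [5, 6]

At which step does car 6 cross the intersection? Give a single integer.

Step 1 [NS]: N:empty,E:wait,S:car1-GO,W:wait | queues: N=0 E=3 S=0 W=2
Step 2 [NS]: N:empty,E:wait,S:empty,W:wait | queues: N=0 E=3 S=0 W=2
Step 3 [NS]: N:empty,E:wait,S:empty,W:wait | queues: N=0 E=3 S=0 W=2
Step 4 [EW]: N:wait,E:car2-GO,S:wait,W:car5-GO | queues: N=0 E=2 S=0 W=1
Step 5 [EW]: N:wait,E:car3-GO,S:wait,W:car6-GO | queues: N=0 E=1 S=0 W=0
Step 6 [NS]: N:empty,E:wait,S:empty,W:wait | queues: N=0 E=1 S=0 W=0
Step 7 [NS]: N:empty,E:wait,S:empty,W:wait | queues: N=0 E=1 S=0 W=0
Step 8 [NS]: N:empty,E:wait,S:empty,W:wait | queues: N=0 E=1 S=0 W=0
Step 9 [EW]: N:wait,E:car4-GO,S:wait,W:empty | queues: N=0 E=0 S=0 W=0
Car 6 crosses at step 5

5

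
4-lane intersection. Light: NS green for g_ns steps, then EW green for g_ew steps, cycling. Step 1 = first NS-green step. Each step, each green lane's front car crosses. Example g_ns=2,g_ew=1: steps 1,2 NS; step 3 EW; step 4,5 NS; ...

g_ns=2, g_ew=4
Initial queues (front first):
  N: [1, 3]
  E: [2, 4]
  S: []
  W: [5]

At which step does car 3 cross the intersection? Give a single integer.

Step 1 [NS]: N:car1-GO,E:wait,S:empty,W:wait | queues: N=1 E=2 S=0 W=1
Step 2 [NS]: N:car3-GO,E:wait,S:empty,W:wait | queues: N=0 E=2 S=0 W=1
Step 3 [EW]: N:wait,E:car2-GO,S:wait,W:car5-GO | queues: N=0 E=1 S=0 W=0
Step 4 [EW]: N:wait,E:car4-GO,S:wait,W:empty | queues: N=0 E=0 S=0 W=0
Car 3 crosses at step 2

2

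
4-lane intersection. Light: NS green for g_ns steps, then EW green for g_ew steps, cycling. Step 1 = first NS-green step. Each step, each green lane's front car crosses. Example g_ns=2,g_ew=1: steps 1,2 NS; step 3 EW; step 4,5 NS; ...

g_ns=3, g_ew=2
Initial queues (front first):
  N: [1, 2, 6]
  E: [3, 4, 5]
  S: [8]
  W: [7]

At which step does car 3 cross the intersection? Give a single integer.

Step 1 [NS]: N:car1-GO,E:wait,S:car8-GO,W:wait | queues: N=2 E=3 S=0 W=1
Step 2 [NS]: N:car2-GO,E:wait,S:empty,W:wait | queues: N=1 E=3 S=0 W=1
Step 3 [NS]: N:car6-GO,E:wait,S:empty,W:wait | queues: N=0 E=3 S=0 W=1
Step 4 [EW]: N:wait,E:car3-GO,S:wait,W:car7-GO | queues: N=0 E=2 S=0 W=0
Step 5 [EW]: N:wait,E:car4-GO,S:wait,W:empty | queues: N=0 E=1 S=0 W=0
Step 6 [NS]: N:empty,E:wait,S:empty,W:wait | queues: N=0 E=1 S=0 W=0
Step 7 [NS]: N:empty,E:wait,S:empty,W:wait | queues: N=0 E=1 S=0 W=0
Step 8 [NS]: N:empty,E:wait,S:empty,W:wait | queues: N=0 E=1 S=0 W=0
Step 9 [EW]: N:wait,E:car5-GO,S:wait,W:empty | queues: N=0 E=0 S=0 W=0
Car 3 crosses at step 4

4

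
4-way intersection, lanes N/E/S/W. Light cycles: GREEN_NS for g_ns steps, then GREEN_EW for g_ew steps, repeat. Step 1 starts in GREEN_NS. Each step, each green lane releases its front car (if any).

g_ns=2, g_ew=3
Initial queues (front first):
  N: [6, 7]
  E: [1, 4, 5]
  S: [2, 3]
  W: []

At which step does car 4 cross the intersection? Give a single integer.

Step 1 [NS]: N:car6-GO,E:wait,S:car2-GO,W:wait | queues: N=1 E=3 S=1 W=0
Step 2 [NS]: N:car7-GO,E:wait,S:car3-GO,W:wait | queues: N=0 E=3 S=0 W=0
Step 3 [EW]: N:wait,E:car1-GO,S:wait,W:empty | queues: N=0 E=2 S=0 W=0
Step 4 [EW]: N:wait,E:car4-GO,S:wait,W:empty | queues: N=0 E=1 S=0 W=0
Step 5 [EW]: N:wait,E:car5-GO,S:wait,W:empty | queues: N=0 E=0 S=0 W=0
Car 4 crosses at step 4

4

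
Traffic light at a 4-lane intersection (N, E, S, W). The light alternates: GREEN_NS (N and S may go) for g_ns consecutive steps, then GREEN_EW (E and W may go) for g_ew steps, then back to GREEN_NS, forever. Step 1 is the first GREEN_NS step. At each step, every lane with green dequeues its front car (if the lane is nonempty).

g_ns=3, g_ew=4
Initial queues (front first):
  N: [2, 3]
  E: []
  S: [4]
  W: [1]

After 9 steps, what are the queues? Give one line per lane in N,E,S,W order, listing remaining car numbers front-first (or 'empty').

Step 1 [NS]: N:car2-GO,E:wait,S:car4-GO,W:wait | queues: N=1 E=0 S=0 W=1
Step 2 [NS]: N:car3-GO,E:wait,S:empty,W:wait | queues: N=0 E=0 S=0 W=1
Step 3 [NS]: N:empty,E:wait,S:empty,W:wait | queues: N=0 E=0 S=0 W=1
Step 4 [EW]: N:wait,E:empty,S:wait,W:car1-GO | queues: N=0 E=0 S=0 W=0

N: empty
E: empty
S: empty
W: empty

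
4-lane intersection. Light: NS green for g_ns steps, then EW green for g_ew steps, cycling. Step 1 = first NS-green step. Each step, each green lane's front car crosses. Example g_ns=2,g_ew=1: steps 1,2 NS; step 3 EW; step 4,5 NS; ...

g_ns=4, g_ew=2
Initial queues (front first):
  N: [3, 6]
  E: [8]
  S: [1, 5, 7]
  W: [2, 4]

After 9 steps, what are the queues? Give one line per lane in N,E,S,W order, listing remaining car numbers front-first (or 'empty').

Step 1 [NS]: N:car3-GO,E:wait,S:car1-GO,W:wait | queues: N=1 E=1 S=2 W=2
Step 2 [NS]: N:car6-GO,E:wait,S:car5-GO,W:wait | queues: N=0 E=1 S=1 W=2
Step 3 [NS]: N:empty,E:wait,S:car7-GO,W:wait | queues: N=0 E=1 S=0 W=2
Step 4 [NS]: N:empty,E:wait,S:empty,W:wait | queues: N=0 E=1 S=0 W=2
Step 5 [EW]: N:wait,E:car8-GO,S:wait,W:car2-GO | queues: N=0 E=0 S=0 W=1
Step 6 [EW]: N:wait,E:empty,S:wait,W:car4-GO | queues: N=0 E=0 S=0 W=0

N: empty
E: empty
S: empty
W: empty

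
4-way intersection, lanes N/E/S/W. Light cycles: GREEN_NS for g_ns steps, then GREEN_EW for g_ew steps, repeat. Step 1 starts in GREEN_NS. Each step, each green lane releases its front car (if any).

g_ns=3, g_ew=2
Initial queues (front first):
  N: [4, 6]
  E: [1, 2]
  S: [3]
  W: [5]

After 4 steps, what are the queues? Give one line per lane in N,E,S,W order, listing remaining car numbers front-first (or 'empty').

Step 1 [NS]: N:car4-GO,E:wait,S:car3-GO,W:wait | queues: N=1 E=2 S=0 W=1
Step 2 [NS]: N:car6-GO,E:wait,S:empty,W:wait | queues: N=0 E=2 S=0 W=1
Step 3 [NS]: N:empty,E:wait,S:empty,W:wait | queues: N=0 E=2 S=0 W=1
Step 4 [EW]: N:wait,E:car1-GO,S:wait,W:car5-GO | queues: N=0 E=1 S=0 W=0

N: empty
E: 2
S: empty
W: empty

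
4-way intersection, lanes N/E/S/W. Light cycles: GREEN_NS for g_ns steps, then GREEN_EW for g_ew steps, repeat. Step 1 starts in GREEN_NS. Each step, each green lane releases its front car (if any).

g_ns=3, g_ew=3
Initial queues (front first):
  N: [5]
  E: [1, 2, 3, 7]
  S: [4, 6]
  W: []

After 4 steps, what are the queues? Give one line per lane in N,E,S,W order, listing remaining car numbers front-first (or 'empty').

Step 1 [NS]: N:car5-GO,E:wait,S:car4-GO,W:wait | queues: N=0 E=4 S=1 W=0
Step 2 [NS]: N:empty,E:wait,S:car6-GO,W:wait | queues: N=0 E=4 S=0 W=0
Step 3 [NS]: N:empty,E:wait,S:empty,W:wait | queues: N=0 E=4 S=0 W=0
Step 4 [EW]: N:wait,E:car1-GO,S:wait,W:empty | queues: N=0 E=3 S=0 W=0

N: empty
E: 2 3 7
S: empty
W: empty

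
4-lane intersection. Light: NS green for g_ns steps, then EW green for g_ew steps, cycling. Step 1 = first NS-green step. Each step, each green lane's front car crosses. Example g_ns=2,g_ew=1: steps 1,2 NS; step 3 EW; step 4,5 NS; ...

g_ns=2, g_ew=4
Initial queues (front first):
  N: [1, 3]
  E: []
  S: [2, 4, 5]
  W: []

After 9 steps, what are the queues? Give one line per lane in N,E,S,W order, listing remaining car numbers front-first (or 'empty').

Step 1 [NS]: N:car1-GO,E:wait,S:car2-GO,W:wait | queues: N=1 E=0 S=2 W=0
Step 2 [NS]: N:car3-GO,E:wait,S:car4-GO,W:wait | queues: N=0 E=0 S=1 W=0
Step 3 [EW]: N:wait,E:empty,S:wait,W:empty | queues: N=0 E=0 S=1 W=0
Step 4 [EW]: N:wait,E:empty,S:wait,W:empty | queues: N=0 E=0 S=1 W=0
Step 5 [EW]: N:wait,E:empty,S:wait,W:empty | queues: N=0 E=0 S=1 W=0
Step 6 [EW]: N:wait,E:empty,S:wait,W:empty | queues: N=0 E=0 S=1 W=0
Step 7 [NS]: N:empty,E:wait,S:car5-GO,W:wait | queues: N=0 E=0 S=0 W=0

N: empty
E: empty
S: empty
W: empty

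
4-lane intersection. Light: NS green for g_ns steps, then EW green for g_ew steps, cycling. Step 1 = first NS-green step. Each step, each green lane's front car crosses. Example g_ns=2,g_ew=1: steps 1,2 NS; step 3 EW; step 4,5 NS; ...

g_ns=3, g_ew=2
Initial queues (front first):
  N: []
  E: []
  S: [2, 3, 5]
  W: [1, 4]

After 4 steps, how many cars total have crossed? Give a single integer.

Answer: 4

Derivation:
Step 1 [NS]: N:empty,E:wait,S:car2-GO,W:wait | queues: N=0 E=0 S=2 W=2
Step 2 [NS]: N:empty,E:wait,S:car3-GO,W:wait | queues: N=0 E=0 S=1 W=2
Step 3 [NS]: N:empty,E:wait,S:car5-GO,W:wait | queues: N=0 E=0 S=0 W=2
Step 4 [EW]: N:wait,E:empty,S:wait,W:car1-GO | queues: N=0 E=0 S=0 W=1
Cars crossed by step 4: 4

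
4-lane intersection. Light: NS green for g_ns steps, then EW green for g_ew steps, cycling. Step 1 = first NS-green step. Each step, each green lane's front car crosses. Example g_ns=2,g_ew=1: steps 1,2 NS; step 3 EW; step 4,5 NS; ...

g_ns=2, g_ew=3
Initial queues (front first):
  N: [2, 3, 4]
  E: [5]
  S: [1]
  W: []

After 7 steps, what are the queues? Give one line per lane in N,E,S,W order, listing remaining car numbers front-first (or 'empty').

Step 1 [NS]: N:car2-GO,E:wait,S:car1-GO,W:wait | queues: N=2 E=1 S=0 W=0
Step 2 [NS]: N:car3-GO,E:wait,S:empty,W:wait | queues: N=1 E=1 S=0 W=0
Step 3 [EW]: N:wait,E:car5-GO,S:wait,W:empty | queues: N=1 E=0 S=0 W=0
Step 4 [EW]: N:wait,E:empty,S:wait,W:empty | queues: N=1 E=0 S=0 W=0
Step 5 [EW]: N:wait,E:empty,S:wait,W:empty | queues: N=1 E=0 S=0 W=0
Step 6 [NS]: N:car4-GO,E:wait,S:empty,W:wait | queues: N=0 E=0 S=0 W=0

N: empty
E: empty
S: empty
W: empty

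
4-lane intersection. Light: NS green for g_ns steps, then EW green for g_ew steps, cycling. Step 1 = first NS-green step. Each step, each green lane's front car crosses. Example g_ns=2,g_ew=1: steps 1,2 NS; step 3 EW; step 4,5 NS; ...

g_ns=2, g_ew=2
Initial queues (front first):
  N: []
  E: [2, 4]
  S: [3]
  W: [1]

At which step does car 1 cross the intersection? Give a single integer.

Step 1 [NS]: N:empty,E:wait,S:car3-GO,W:wait | queues: N=0 E=2 S=0 W=1
Step 2 [NS]: N:empty,E:wait,S:empty,W:wait | queues: N=0 E=2 S=0 W=1
Step 3 [EW]: N:wait,E:car2-GO,S:wait,W:car1-GO | queues: N=0 E=1 S=0 W=0
Step 4 [EW]: N:wait,E:car4-GO,S:wait,W:empty | queues: N=0 E=0 S=0 W=0
Car 1 crosses at step 3

3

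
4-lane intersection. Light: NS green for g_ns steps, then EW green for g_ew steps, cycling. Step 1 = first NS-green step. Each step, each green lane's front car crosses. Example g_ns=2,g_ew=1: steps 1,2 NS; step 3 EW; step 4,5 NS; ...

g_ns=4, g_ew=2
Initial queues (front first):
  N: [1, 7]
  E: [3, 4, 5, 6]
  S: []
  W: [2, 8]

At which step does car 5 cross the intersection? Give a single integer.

Step 1 [NS]: N:car1-GO,E:wait,S:empty,W:wait | queues: N=1 E=4 S=0 W=2
Step 2 [NS]: N:car7-GO,E:wait,S:empty,W:wait | queues: N=0 E=4 S=0 W=2
Step 3 [NS]: N:empty,E:wait,S:empty,W:wait | queues: N=0 E=4 S=0 W=2
Step 4 [NS]: N:empty,E:wait,S:empty,W:wait | queues: N=0 E=4 S=0 W=2
Step 5 [EW]: N:wait,E:car3-GO,S:wait,W:car2-GO | queues: N=0 E=3 S=0 W=1
Step 6 [EW]: N:wait,E:car4-GO,S:wait,W:car8-GO | queues: N=0 E=2 S=0 W=0
Step 7 [NS]: N:empty,E:wait,S:empty,W:wait | queues: N=0 E=2 S=0 W=0
Step 8 [NS]: N:empty,E:wait,S:empty,W:wait | queues: N=0 E=2 S=0 W=0
Step 9 [NS]: N:empty,E:wait,S:empty,W:wait | queues: N=0 E=2 S=0 W=0
Step 10 [NS]: N:empty,E:wait,S:empty,W:wait | queues: N=0 E=2 S=0 W=0
Step 11 [EW]: N:wait,E:car5-GO,S:wait,W:empty | queues: N=0 E=1 S=0 W=0
Step 12 [EW]: N:wait,E:car6-GO,S:wait,W:empty | queues: N=0 E=0 S=0 W=0
Car 5 crosses at step 11

11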